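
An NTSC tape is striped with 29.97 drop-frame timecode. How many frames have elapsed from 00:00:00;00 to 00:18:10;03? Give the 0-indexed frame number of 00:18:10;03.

32669

As if non-drop at 30 labels/s: (0 × 3600 + 18 × 60 + 10) × 30 + 3 = 32703.
Minute boundaries passed: 18; those not divisible by 10: 18 − 1 = 17; dropped labels = 2 × 17 = 34.
Actual frame index = 32703 − 34 = 32669.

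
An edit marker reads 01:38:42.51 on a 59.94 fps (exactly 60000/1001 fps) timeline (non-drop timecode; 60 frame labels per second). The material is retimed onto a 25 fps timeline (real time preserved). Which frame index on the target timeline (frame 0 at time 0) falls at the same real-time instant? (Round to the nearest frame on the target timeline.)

Source frame index: (1×3600 + 38×60 + 42) × 60 + 51 = 355371.
Real time: 355371 / (60000/1001) = 118575457/20000 s.
Target frame: (118575457/20000) × (25) = 118575457/800 ≈ 148219.321 → 148219.

frame 148219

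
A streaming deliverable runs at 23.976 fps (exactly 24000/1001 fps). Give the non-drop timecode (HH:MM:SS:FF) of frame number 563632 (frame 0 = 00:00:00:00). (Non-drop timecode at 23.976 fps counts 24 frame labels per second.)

563632 ÷ 24 = 23484 full seconds, remainder 16 frames.
23484 s = 6 h 31 min 24 s.
Timecode: 06:31:24:16.

06:31:24:16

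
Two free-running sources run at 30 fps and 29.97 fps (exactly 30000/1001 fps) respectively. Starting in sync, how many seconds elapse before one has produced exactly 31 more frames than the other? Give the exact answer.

The gap grows by |30000/1001 − 30| = 30/1001 frames per second.
Time for a 31-frame gap: 31 ÷ (30/1001) = 31031/30 s.

31031/30 seconds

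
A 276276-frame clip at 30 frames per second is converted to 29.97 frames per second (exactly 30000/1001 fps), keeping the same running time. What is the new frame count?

276000 frames

Target frames = source frames × (target rate / source rate) = 276276 × (30000/1001)/(30) = 276276 × 1000/1001 = 276000.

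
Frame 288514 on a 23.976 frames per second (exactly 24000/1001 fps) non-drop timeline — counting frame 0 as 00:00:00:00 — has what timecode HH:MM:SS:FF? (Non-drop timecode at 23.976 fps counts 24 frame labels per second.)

288514 ÷ 24 = 12021 full seconds, remainder 10 frames.
12021 s = 3 h 20 min 21 s.
Timecode: 03:20:21:10.

03:20:21:10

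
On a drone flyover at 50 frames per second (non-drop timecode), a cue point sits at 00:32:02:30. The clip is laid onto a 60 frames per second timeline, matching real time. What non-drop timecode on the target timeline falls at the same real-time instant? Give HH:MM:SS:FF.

00:32:02:36

Source frame index: (0×3600 + 32×60 + 2) × 50 + 30 = 96130.
Real time: 96130 / (50) = 9613/5 s.
Target frame: (9613/5) × (60) = 115356.
At 60 labels/s: frame 115356 → 00:32:02:36.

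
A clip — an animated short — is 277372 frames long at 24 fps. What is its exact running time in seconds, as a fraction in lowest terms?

Running time = 277372 ÷ (24) = 277372 × 1/24 = 69343/6 s.

69343/6 seconds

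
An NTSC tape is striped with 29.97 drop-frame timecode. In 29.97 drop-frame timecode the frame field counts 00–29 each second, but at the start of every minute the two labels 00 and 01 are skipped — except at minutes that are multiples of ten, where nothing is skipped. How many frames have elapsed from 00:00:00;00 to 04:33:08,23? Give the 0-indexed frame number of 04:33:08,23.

491171

As if non-drop at 30 labels/s: (4 × 3600 + 33 × 60 + 8) × 30 + 23 = 491663.
Minute boundaries passed: 273; those not divisible by 10: 273 − 27 = 246; dropped labels = 2 × 246 = 492.
Actual frame index = 491663 − 492 = 491171.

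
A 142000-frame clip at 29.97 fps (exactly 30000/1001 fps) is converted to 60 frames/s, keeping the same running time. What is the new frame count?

284284 frames

Target frames = source frames × (target rate / source rate) = 142000 × (60)/(30000/1001) = 142000 × 1001/500 = 284284.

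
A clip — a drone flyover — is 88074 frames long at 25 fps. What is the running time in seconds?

3522.96 seconds

Running time = 88074 / (25) = 3522.96 s.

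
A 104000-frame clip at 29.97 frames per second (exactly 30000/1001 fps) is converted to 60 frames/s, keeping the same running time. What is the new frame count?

208208 frames

Target frames = source frames × (target rate / source rate) = 104000 × (60)/(30000/1001) = 104000 × 1001/500 = 208208.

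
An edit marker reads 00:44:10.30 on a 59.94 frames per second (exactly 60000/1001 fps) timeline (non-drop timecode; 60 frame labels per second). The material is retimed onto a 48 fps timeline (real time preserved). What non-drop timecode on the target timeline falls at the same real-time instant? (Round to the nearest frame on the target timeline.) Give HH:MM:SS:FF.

Source frame index: (0×3600 + 44×60 + 10) × 60 + 30 = 159030.
Real time: 159030 / (60000/1001) = 5306301/2000 s.
Target frame: (5306301/2000) × (48) = 15918903/125 ≈ 127351.224 → 127351.
At 48 labels/s: frame 127351 → 00:44:13:07.

00:44:13:07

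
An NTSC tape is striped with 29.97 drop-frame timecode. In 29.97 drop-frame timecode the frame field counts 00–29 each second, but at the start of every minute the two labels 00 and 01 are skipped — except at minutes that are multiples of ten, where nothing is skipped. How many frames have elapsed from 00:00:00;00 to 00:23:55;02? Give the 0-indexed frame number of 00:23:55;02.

43010

As if non-drop at 30 labels/s: (0 × 3600 + 23 × 60 + 55) × 30 + 2 = 43052.
Minute boundaries passed: 23; those not divisible by 10: 23 − 2 = 21; dropped labels = 2 × 21 = 42.
Actual frame index = 43052 − 42 = 43010.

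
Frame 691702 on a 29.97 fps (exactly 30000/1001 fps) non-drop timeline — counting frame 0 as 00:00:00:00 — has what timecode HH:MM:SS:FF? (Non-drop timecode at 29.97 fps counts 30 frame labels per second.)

691702 ÷ 30 = 23056 full seconds, remainder 22 frames.
23056 s = 6 h 24 min 16 s.
Timecode: 06:24:16:22.

06:24:16:22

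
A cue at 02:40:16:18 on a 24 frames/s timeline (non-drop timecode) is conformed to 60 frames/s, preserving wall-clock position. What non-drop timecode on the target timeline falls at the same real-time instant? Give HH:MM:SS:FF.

Source frame index: (2×3600 + 40×60 + 16) × 24 + 18 = 230802.
Real time: 230802 / (24) = 38467/4 s.
Target frame: (38467/4) × (60) = 577005.
At 60 labels/s: frame 577005 → 02:40:16:45.

02:40:16:45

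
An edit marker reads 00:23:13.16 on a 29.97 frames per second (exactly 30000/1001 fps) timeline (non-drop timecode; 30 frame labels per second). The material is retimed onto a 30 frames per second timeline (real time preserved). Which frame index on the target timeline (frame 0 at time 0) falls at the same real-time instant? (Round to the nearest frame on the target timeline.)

frame 41848

Source frame index: (0×3600 + 23×60 + 13) × 30 + 16 = 41806.
Real time: 41806 / (30000/1001) = 20923903/15000 s.
Target frame: (20923903/15000) × (30) = 20923903/500 ≈ 41847.806 → 41848.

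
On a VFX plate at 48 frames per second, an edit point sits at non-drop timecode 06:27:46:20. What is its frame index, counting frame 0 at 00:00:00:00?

frame 1116788

Total seconds to the label: (6 × 3600 + 27 × 60 + 46) = 23266.
Frame index = 23266 × 48 + 20 = 1116788.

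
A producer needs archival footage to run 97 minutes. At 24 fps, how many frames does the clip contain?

139680 frames

97 min = 5820 s.
Frames = 5820 × 24 = 139680.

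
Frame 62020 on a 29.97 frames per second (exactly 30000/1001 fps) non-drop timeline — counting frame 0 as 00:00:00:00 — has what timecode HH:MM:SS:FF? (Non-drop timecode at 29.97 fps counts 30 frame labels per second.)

00:34:27:10

62020 ÷ 30 = 2067 full seconds, remainder 10 frames.
2067 s = 0 h 34 min 27 s.
Timecode: 00:34:27:10.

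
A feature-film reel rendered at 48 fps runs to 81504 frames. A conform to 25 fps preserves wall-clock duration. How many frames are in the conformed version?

Target frames = source frames × (target rate / source rate) = 81504 × (25)/(48) = 81504 × 25/48 = 42450.

42450 frames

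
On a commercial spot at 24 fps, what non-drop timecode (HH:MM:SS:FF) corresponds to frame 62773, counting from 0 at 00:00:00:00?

00:43:35:13

62773 ÷ 24 = 2615 full seconds, remainder 13 frames.
2615 s = 0 h 43 min 35 s.
Timecode: 00:43:35:13.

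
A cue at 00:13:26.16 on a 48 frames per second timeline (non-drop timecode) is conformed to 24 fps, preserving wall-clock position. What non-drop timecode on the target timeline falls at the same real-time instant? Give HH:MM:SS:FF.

00:13:26:08

Source frame index: (0×3600 + 13×60 + 26) × 48 + 16 = 38704.
Real time: 38704 / (48) = 2419/3 s.
Target frame: (2419/3) × (24) = 19352.
At 24 labels/s: frame 19352 → 00:13:26:08.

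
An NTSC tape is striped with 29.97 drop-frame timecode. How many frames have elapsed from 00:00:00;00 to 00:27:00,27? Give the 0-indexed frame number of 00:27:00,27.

48577

As if non-drop at 30 labels/s: (0 × 3600 + 27 × 60 + 0) × 30 + 27 = 48627.
Minute boundaries passed: 27; those not divisible by 10: 27 − 2 = 25; dropped labels = 2 × 25 = 50.
Actual frame index = 48627 − 50 = 48577.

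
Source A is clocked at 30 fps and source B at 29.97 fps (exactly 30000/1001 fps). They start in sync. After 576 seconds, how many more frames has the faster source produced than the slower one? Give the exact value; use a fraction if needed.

A emits 30 × 576 = 17280 frames; B emits 30000/1001 × 576 = 17280000/1001.
Difference = 17280/1001 frames (≈ 17.2627); B is behind A.

17280/1001 frames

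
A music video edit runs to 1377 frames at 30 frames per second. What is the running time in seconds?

Running time = 1377 / (30) = 45.9 s.

45.9 seconds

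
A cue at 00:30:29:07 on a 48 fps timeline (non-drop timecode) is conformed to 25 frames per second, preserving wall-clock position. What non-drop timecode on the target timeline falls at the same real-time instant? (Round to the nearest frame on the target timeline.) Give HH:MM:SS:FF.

00:30:29:04

Source frame index: (0×3600 + 30×60 + 29) × 48 + 7 = 87799.
Real time: 87799 / (48) = 87799/48 s.
Target frame: (87799/48) × (25) = 2194975/48 ≈ 45728.646 → 45729.
At 25 labels/s: frame 45729 → 00:30:29:04.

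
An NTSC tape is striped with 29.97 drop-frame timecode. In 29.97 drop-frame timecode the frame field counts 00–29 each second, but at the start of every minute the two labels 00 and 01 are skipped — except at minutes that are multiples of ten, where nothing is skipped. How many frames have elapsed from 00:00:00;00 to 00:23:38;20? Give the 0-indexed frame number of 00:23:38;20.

42518

Complete 10-minute blocks: 2, each 17982 frames → 35964.
Remaining 3 whole minutes in the current block: 1800 + 2 × 1798 = 5396 frames.
Within the current minute: 38 × 30 + 20 − 2 = 1158 (labels ;00/;01 skipped at this minute). Total = 35964 + 5396 + 1158 = 42518.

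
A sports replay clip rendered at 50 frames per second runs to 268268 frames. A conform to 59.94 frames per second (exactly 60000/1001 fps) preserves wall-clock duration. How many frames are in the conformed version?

Target frames = source frames × (target rate / source rate) = 268268 × (60000/1001)/(50) = 268268 × 1200/1001 = 321600.

321600 frames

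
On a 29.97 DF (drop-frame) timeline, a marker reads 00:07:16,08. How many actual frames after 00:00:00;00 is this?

13074

As if non-drop at 30 labels/s: (0 × 3600 + 7 × 60 + 16) × 30 + 8 = 13088.
Minute boundaries passed: 7; those not divisible by 10: 7 − 0 = 7; dropped labels = 2 × 7 = 14.
Actual frame index = 13088 − 14 = 13074.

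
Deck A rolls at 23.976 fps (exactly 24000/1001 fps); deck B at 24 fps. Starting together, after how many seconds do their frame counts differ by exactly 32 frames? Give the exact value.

The gap grows by |24 − 24000/1001| = 24/1001 frames per second.
Time for a 32-frame gap: 32 ÷ (24/1001) = 4004/3 s.

4004/3 seconds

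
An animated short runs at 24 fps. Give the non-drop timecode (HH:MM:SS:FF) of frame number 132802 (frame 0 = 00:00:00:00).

132802 ÷ 24 = 5533 full seconds, remainder 10 frames.
5533 s = 1 h 32 min 13 s.
Timecode: 01:32:13:10.

01:32:13:10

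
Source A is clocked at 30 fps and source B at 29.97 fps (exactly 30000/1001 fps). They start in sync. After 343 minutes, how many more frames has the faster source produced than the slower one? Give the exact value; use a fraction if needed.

88200/143 frames

343 min = 20580 s.
A emits 30 × 20580 = 617400 frames; B emits 30000/1001 × 20580 = 88200000/143.
Difference = 88200/143 frames (≈ 616.7832); B is behind A.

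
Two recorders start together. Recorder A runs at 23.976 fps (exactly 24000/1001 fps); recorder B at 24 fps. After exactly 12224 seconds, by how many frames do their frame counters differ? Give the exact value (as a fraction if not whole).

293376/1001 frames

A emits 24000/1001 × 12224 = 293376000/1001 frames; B emits 24 × 12224 = 293376.
Difference = 293376/1001 frames (≈ 293.0829); B is ahead of A.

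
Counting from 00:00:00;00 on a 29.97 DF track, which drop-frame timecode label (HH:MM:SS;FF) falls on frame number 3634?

00:02:01;08

Ten DF minutes hold 17982 frames, so frame 3634 lies in block 0 (frames 0–17981) with 3634 frames into that block.
The block's first minute is 1800 frames and the rest 1798 each; 3634 frames reaches minute 2, so 0 × 18 + 2 × 2 = 4 labels have been skipped so far.
Adding those back, label number 3634 + 4 = 3638 at 30 labels/s is 121 s + 8 f = 0 h 2 min 1 s frame 8, i.e. 00:02:01;08.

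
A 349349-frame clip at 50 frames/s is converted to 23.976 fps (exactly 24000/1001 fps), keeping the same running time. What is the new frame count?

167520 frames

Target frames = source frames × (target rate / source rate) = 349349 × (24000/1001)/(50) = 349349 × 480/1001 = 167520.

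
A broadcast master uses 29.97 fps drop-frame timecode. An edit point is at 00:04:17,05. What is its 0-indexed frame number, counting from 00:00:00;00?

7707

As if non-drop at 30 labels/s: (0 × 3600 + 4 × 60 + 17) × 30 + 5 = 7715.
Minute boundaries passed: 4; those not divisible by 10: 4 − 0 = 4; dropped labels = 2 × 4 = 8.
Actual frame index = 7715 − 8 = 7707.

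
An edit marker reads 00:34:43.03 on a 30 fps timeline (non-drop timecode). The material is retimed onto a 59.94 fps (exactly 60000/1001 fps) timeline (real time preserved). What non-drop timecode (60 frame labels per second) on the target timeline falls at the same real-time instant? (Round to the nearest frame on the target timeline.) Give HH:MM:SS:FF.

Source frame index: (0×3600 + 34×60 + 43) × 30 + 3 = 62493.
Real time: 62493 / (30) = 20831/10 s.
Target frame: (20831/10) × (60000/1001) = 124986000/1001 ≈ 124861.139 → 124861.
At 60 labels/s: frame 124861 → 00:34:41:01.

00:34:41:01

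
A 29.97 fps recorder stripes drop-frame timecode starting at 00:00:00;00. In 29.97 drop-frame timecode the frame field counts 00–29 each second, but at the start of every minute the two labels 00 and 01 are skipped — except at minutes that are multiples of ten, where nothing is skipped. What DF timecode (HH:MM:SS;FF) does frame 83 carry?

00:00:02;23

Ten DF minutes hold 17982 frames, so frame 83 lies in block 0 (frames 0–17981) with 83 frames into that block.
The block's first minute is 1800 frames and the rest 1798 each; 83 frames reaches minute 0, so 0 × 18 + 0 × 2 = 0 labels have been skipped so far.
Adding those back, label number 83 + 0 = 83 at 30 labels/s is 2 s + 23 f = 0 h 0 min 2 s frame 23, i.e. 00:00:02;23.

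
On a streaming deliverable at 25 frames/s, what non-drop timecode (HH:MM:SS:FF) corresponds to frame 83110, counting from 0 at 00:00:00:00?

83110 ÷ 25 = 3324 full seconds, remainder 10 frames.
3324 s = 0 h 55 min 24 s.
Timecode: 00:55:24:10.

00:55:24:10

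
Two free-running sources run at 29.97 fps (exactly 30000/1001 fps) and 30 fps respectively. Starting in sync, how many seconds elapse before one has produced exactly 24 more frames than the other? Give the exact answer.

The gap grows by |30 − 30000/1001| = 30/1001 frames per second.
Time for a 24-frame gap: 24 ÷ (30/1001) = 800.8 s.

800.8 seconds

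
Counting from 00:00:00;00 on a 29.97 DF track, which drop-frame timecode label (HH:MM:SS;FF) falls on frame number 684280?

06:20:32;04

Ten DF minutes hold 17982 frames, so frame 684280 lies in block 38 (frames 683316–701297) with 964 frames into that block.
The block's first minute is 1800 frames and the rest 1798 each; 964 frames reaches minute 0, so 38 × 18 + 0 × 2 = 684 labels have been skipped so far.
Adding those back, label number 684280 + 684 = 684964 at 30 labels/s is 22832 s + 4 f = 6 h 20 min 32 s frame 4, i.e. 06:20:32;04.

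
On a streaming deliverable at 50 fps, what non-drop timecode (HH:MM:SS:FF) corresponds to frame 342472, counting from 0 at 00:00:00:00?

342472 ÷ 50 = 6849 full seconds, remainder 22 frames.
6849 s = 1 h 54 min 9 s.
Timecode: 01:54:09:22.

01:54:09:22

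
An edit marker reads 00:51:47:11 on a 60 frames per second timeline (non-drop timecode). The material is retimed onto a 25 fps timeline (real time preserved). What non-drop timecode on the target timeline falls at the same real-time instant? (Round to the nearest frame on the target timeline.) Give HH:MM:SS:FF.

00:51:47:05

Source frame index: (0×3600 + 51×60 + 47) × 60 + 11 = 186431.
Real time: 186431 / (60) = 186431/60 s.
Target frame: (186431/60) × (25) = 932155/12 ≈ 77679.583 → 77680.
At 25 labels/s: frame 77680 → 00:51:47:05.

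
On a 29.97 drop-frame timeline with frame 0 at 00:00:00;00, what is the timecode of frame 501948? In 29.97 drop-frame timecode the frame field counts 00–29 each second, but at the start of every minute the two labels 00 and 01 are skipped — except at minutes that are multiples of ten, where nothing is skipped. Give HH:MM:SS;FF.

04:39:08;12

Ten DF minutes hold 17982 frames, so frame 501948 lies in block 27 (frames 485514–503495) with 16434 frames into that block.
The block's first minute is 1800 frames and the rest 1798 each; 16434 frames reaches minute 9, so 27 × 18 + 9 × 2 = 504 labels have been skipped so far.
Adding those back, label number 501948 + 504 = 502452 at 30 labels/s is 16748 s + 12 f = 4 h 39 min 8 s frame 12, i.e. 04:39:08;12.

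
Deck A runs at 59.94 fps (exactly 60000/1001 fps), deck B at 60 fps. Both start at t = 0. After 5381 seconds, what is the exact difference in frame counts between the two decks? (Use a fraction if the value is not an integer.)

A emits 60000/1001 × 5381 = 322860000/1001 frames; B emits 60 × 5381 = 322860.
Difference = 322860/1001 frames (≈ 322.5375); B is ahead of A.

322860/1001 frames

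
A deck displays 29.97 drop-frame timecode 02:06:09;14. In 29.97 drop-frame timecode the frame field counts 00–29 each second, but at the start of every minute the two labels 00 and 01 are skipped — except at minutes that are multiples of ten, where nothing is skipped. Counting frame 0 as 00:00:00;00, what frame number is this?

Complete 10-minute blocks: 12, each 17982 frames → 215784.
Remaining 6 whole minutes in the current block: 1800 + 5 × 1798 = 10790 frames.
Within the current minute: 9 × 30 + 14 − 2 = 282 (labels ;00/;01 skipped at this minute). Total = 215784 + 10790 + 282 = 226856.

226856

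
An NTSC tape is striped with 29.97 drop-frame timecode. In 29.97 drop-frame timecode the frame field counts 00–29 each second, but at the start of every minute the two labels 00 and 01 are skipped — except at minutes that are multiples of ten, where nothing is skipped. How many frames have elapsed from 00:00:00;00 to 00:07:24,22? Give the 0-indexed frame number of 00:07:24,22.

13328

Complete 10-minute blocks: 0, each 17982 frames → 0.
Remaining 7 whole minutes in the current block: 1800 + 6 × 1798 = 12588 frames.
Within the current minute: 24 × 30 + 22 − 2 = 740 (labels ;00/;01 skipped at this minute). Total = 0 + 12588 + 740 = 13328.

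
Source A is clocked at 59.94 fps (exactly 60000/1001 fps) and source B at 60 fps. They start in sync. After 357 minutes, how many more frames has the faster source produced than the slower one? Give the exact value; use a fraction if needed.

183600/143 frames

357 min = 21420 s.
A emits 60000/1001 × 21420 = 183600000/143 frames; B emits 60 × 21420 = 1285200.
Difference = 183600/143 frames (≈ 1283.9161); B is ahead of A.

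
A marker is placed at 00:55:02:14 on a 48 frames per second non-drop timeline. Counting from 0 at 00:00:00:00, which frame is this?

158510

Total seconds to the label: (0 × 3600 + 55 × 60 + 2) = 3302.
Frame index = 3302 × 48 + 14 = 158510.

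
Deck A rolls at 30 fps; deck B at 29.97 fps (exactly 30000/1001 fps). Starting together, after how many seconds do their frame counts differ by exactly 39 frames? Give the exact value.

The gap grows by |30000/1001 − 30| = 30/1001 frames per second.
Time for a 39-frame gap: 39 ÷ (30/1001) = 1301.3 s.

1301.3 seconds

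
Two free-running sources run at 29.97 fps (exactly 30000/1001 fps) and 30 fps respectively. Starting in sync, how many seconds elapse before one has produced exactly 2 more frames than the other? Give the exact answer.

The gap grows by |30 − 30000/1001| = 30/1001 frames per second.
Time for a 2-frame gap: 2 ÷ (30/1001) = 1001/15 s.

1001/15 seconds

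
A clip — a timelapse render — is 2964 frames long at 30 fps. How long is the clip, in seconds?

Running time = 2964 / (30) = 98.8 s.

98.8 seconds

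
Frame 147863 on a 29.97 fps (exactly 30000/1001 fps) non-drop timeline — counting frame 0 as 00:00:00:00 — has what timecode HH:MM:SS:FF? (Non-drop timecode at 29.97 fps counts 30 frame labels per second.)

01:22:08:23

147863 ÷ 30 = 4928 full seconds, remainder 23 frames.
4928 s = 1 h 22 min 8 s.
Timecode: 01:22:08:23.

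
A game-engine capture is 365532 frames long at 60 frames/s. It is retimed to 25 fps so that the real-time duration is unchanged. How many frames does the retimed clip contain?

152305 frames

Target frames = source frames × (target rate / source rate) = 365532 × (25)/(60) = 365532 × 5/12 = 152305.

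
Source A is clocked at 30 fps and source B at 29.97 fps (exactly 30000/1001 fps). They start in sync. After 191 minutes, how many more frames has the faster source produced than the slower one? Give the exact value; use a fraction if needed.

343800/1001 frames

191 min = 11460 s.
A emits 30 × 11460 = 343800 frames; B emits 30000/1001 × 11460 = 343800000/1001.
Difference = 343800/1001 frames (≈ 343.4565); B is behind A.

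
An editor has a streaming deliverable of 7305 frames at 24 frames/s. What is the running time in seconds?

Running time = 7305 / (24) = 304.375 s.

304.375 seconds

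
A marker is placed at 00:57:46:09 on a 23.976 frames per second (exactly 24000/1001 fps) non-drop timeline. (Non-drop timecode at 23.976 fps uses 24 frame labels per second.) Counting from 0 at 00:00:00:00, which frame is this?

Total seconds to the label: (0 × 3600 + 57 × 60 + 46) = 3466.
Frame index = 3466 × 24 + 9 = 83193.

83193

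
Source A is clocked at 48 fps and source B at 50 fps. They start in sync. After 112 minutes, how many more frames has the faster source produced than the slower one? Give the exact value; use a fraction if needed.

13440 frames

112 min = 6720 s.
A emits 48 × 6720 = 322560 frames; B emits 50 × 6720 = 336000.
Difference = 13440 frames; B is ahead of A.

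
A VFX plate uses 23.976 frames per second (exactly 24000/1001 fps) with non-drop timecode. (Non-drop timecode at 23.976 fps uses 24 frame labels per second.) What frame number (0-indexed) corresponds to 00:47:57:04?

Total seconds to the label: (0 × 3600 + 47 × 60 + 57) = 2877.
Frame index = 2877 × 24 + 4 = 69052.

69052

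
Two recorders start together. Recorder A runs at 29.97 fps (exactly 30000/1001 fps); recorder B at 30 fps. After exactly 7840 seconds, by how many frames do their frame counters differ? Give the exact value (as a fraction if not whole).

33600/143 frames

A emits 30000/1001 × 7840 = 33600000/143 frames; B emits 30 × 7840 = 235200.
Difference = 33600/143 frames (≈ 234.9650); B is ahead of A.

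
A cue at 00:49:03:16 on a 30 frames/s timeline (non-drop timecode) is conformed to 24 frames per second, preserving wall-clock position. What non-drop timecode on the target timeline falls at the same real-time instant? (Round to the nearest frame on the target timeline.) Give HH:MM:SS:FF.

Source frame index: (0×3600 + 49×60 + 3) × 30 + 16 = 88306.
Real time: 88306 / (30) = 44153/15 s.
Target frame: (44153/15) × (24) = 353224/5 ≈ 70644.800 → 70645.
At 24 labels/s: frame 70645 → 00:49:03:13.

00:49:03:13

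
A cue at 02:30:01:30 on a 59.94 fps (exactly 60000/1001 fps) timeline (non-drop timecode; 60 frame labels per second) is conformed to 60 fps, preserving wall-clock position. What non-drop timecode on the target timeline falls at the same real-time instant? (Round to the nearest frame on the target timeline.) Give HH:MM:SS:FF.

Source frame index: (2×3600 + 30×60 + 1) × 60 + 30 = 540090.
Real time: 540090 / (60000/1001) = 18021003/2000 s.
Target frame: (18021003/2000) × (60) = 54063009/100 ≈ 540630.090 → 540630.
At 60 labels/s: frame 540630 → 02:30:10:30.

02:30:10:30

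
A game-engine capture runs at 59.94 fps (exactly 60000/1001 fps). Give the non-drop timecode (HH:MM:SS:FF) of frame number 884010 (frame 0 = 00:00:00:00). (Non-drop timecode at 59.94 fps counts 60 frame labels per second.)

884010 ÷ 60 = 14733 full seconds, remainder 30 frames.
14733 s = 4 h 5 min 33 s.
Timecode: 04:05:33:30.

04:05:33:30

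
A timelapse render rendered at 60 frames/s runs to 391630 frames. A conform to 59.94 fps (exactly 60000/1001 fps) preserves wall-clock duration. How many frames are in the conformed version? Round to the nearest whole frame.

391239 frames

Frames at target rate = 391630 × (60000/1001) / (60) = 391630000/1001 ≈ 391238.761.
Nearest whole frame: 391239.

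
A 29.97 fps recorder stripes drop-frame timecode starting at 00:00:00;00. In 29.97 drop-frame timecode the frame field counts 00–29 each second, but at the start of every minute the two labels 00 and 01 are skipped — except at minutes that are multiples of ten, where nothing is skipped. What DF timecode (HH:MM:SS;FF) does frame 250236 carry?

Ten DF minutes hold 17982 frames, so frame 250236 lies in block 13 (frames 233766–251747) with 16470 frames into that block.
The block's first minute is 1800 frames and the rest 1798 each; 16470 frames reaches minute 9, so 13 × 18 + 9 × 2 = 252 labels have been skipped so far.
Adding those back, label number 250236 + 252 = 250488 at 30 labels/s is 8349 s + 18 f = 2 h 19 min 9 s frame 18, i.e. 02:19:09;18.

02:19:09;18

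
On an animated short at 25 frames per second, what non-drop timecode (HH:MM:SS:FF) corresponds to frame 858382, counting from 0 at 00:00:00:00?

858382 ÷ 25 = 34335 full seconds, remainder 7 frames.
34335 s = 9 h 32 min 15 s.
Timecode: 09:32:15:07.

09:32:15:07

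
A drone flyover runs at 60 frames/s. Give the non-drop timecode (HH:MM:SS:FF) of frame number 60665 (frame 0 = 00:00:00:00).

60665 ÷ 60 = 1011 full seconds, remainder 5 frames.
1011 s = 0 h 16 min 51 s.
Timecode: 00:16:51:05.

00:16:51:05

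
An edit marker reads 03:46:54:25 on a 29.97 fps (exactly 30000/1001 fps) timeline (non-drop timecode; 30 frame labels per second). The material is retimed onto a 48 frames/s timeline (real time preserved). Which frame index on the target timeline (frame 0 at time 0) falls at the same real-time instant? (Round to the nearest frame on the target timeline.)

frame 654166

Source frame index: (3×3600 + 46×60 + 54) × 30 + 25 = 408445.
Real time: 408445 / (30000/1001) = 81770689/6000 s.
Target frame: (81770689/6000) × (48) = 81770689/125 ≈ 654165.512 → 654166.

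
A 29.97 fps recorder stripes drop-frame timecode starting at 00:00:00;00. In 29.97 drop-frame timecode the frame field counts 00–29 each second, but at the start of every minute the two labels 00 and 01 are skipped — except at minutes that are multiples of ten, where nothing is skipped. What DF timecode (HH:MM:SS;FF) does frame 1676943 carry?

15:32:34;01

Each 10-minute DF block holds 10 × 60 × 30 − 9 × 2 = 17982 frames. 1676943 ÷ 17982 → 93 full blocks, remainder 4617.
Within the partial block the first minute is 1800 frames and each further minute 1798, so 2 further minute boundaries passed. Total skipped labels = 18 × 93 + 2 × 2 = 1678.
Non-drop label index = 1676943 + 1678 = 1678621; at 30 labels/s that is 15:32:34:01, i.e. DF 15:32:34;01.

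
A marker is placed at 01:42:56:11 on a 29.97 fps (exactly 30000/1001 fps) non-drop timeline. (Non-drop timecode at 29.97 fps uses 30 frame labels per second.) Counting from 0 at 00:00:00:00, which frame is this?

185291

Total seconds to the label: (1 × 3600 + 42 × 60 + 56) = 6176.
Frame index = 6176 × 30 + 11 = 185291.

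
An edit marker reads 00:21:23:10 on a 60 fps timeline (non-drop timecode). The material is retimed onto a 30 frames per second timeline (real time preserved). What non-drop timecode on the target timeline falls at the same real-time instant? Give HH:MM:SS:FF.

00:21:23:05

Source frame index: (0×3600 + 21×60 + 23) × 60 + 10 = 76990.
Real time: 76990 / (60) = 7699/6 s.
Target frame: (7699/6) × (30) = 38495.
At 30 labels/s: frame 38495 → 00:21:23:05.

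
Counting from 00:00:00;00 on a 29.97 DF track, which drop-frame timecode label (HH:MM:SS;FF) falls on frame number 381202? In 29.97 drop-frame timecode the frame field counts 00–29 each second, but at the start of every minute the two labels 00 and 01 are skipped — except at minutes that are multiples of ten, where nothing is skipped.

Ten DF minutes hold 17982 frames, so frame 381202 lies in block 21 (frames 377622–395603) with 3580 frames into that block.
The block's first minute is 1800 frames and the rest 1798 each; 3580 frames reaches minute 1, so 21 × 18 + 1 × 2 = 380 labels have been skipped so far.
Adding those back, label number 381202 + 380 = 381582 at 30 labels/s is 12719 s + 12 f = 3 h 31 min 59 s frame 12, i.e. 03:31:59;12.

03:31:59;12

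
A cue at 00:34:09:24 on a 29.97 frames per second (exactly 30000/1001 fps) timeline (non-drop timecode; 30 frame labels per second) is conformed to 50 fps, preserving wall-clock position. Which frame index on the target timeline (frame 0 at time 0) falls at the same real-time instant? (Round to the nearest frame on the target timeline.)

frame 102592

Source frame index: (0×3600 + 34×60 + 9) × 30 + 24 = 61494.
Real time: 61494 / (30000/1001) = 10259249/5000 s.
Target frame: (10259249/5000) × (50) = 10259249/100 ≈ 102592.490 → 102592.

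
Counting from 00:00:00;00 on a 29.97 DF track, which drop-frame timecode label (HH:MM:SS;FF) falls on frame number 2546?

00:01:24;28

Ten DF minutes hold 17982 frames, so frame 2546 lies in block 0 (frames 0–17981) with 2546 frames into that block.
The block's first minute is 1800 frames and the rest 1798 each; 2546 frames reaches minute 1, so 0 × 18 + 1 × 2 = 2 labels have been skipped so far.
Adding those back, label number 2546 + 2 = 2548 at 30 labels/s is 84 s + 28 f = 0 h 1 min 24 s frame 28, i.e. 00:01:24;28.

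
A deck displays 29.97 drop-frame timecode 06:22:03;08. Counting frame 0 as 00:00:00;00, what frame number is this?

Complete 10-minute blocks: 38, each 17982 frames → 683316.
Remaining 2 whole minutes in the current block: 1800 + 1 × 1798 = 3598 frames.
Within the current minute: 3 × 30 + 8 − 2 = 96 (labels ;00/;01 skipped at this minute). Total = 683316 + 3598 + 96 = 687010.

687010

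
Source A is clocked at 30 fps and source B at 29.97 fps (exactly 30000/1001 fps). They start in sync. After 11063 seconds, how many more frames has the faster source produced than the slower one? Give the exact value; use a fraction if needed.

25530/77 frames

A emits 30 × 11063 = 331890 frames; B emits 30000/1001 × 11063 = 25530000/77.
Difference = 25530/77 frames (≈ 331.5584); B is behind A.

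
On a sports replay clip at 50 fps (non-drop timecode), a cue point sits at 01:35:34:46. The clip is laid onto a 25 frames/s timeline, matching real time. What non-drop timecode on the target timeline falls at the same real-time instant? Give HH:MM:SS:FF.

Source frame index: (1×3600 + 35×60 + 34) × 50 + 46 = 286746.
Real time: 286746 / (50) = 143373/25 s.
Target frame: (143373/25) × (25) = 143373.
At 25 labels/s: frame 143373 → 01:35:34:23.

01:35:34:23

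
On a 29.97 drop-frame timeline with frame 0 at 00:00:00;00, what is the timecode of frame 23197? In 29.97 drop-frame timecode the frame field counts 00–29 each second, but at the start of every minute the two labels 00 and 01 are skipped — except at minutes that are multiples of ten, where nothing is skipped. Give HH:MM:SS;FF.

00:12:53;29

Ten DF minutes hold 17982 frames, so frame 23197 lies in block 1 (frames 17982–35963) with 5215 frames into that block.
The block's first minute is 1800 frames and the rest 1798 each; 5215 frames reaches minute 2, so 1 × 18 + 2 × 2 = 22 labels have been skipped so far.
Adding those back, label number 23197 + 22 = 23219 at 30 labels/s is 773 s + 29 f = 0 h 12 min 53 s frame 29, i.e. 00:12:53;29.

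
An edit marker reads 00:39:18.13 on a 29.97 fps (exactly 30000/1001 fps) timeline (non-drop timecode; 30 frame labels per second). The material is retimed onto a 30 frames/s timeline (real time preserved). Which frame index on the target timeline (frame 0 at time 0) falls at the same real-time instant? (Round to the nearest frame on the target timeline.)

frame 70824

Source frame index: (0×3600 + 39×60 + 18) × 30 + 13 = 70753.
Real time: 70753 / (30000/1001) = 70823753/30000 s.
Target frame: (70823753/30000) × (30) = 70823753/1000 ≈ 70823.753 → 70824.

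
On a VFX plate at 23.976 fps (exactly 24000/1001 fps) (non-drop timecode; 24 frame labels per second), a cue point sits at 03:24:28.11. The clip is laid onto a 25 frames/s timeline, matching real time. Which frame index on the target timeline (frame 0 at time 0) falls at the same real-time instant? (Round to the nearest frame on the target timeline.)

frame 307018

Source frame index: (3×3600 + 24×60 + 28) × 24 + 11 = 294443.
Real time: 294443 / (24000/1001) = 294737443/24000 s.
Target frame: (294737443/24000) × (25) = 294737443/960 ≈ 307018.170 → 307018.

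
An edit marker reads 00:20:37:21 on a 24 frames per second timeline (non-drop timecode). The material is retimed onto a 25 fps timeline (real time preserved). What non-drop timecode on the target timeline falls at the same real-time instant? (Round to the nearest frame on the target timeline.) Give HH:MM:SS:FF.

00:20:37:22

Source frame index: (0×3600 + 20×60 + 37) × 24 + 21 = 29709.
Real time: 29709 / (24) = 9903/8 s.
Target frame: (9903/8) × (25) = 247575/8 ≈ 30946.875 → 30947.
At 25 labels/s: frame 30947 → 00:20:37:22.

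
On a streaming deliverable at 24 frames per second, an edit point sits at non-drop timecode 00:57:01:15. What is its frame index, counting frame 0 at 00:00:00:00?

Total seconds to the label: (0 × 3600 + 57 × 60 + 1) = 3421.
Frame index = 3421 × 24 + 15 = 82119.

frame 82119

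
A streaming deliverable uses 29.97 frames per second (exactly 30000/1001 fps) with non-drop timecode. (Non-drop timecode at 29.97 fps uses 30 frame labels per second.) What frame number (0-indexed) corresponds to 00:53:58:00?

97140

Total seconds to the label: (0 × 3600 + 53 × 60 + 58) = 3238.
Frame index = 3238 × 30 + 0 = 97140.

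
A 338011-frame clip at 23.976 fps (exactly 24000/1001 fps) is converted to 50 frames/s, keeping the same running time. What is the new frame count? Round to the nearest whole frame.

Frames at target rate = 338011 × (50) / (24000/1001) = 338349011/480 ≈ 704893.773.
Nearest whole frame: 704894.

704894 frames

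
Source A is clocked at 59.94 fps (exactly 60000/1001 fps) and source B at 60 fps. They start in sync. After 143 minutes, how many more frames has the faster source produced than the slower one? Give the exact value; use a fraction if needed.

143 min = 8580 s.
A emits 60000/1001 × 8580 = 3600000/7 frames; B emits 60 × 8580 = 514800.
Difference = 3600/7 frames (≈ 514.2857); B is ahead of A.

3600/7 frames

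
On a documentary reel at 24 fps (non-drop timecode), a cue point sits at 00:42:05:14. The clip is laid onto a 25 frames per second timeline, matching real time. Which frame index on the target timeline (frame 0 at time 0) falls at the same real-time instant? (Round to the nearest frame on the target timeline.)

Source frame index: (0×3600 + 42×60 + 5) × 24 + 14 = 60614.
Real time: 60614 / (24) = 30307/12 s.
Target frame: (30307/12) × (25) = 757675/12 ≈ 63139.583 → 63140.

frame 63140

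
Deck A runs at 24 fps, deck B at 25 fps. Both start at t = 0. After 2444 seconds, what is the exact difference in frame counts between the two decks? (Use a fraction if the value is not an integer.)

2444 frames

A emits 24 × 2444 = 58656 frames; B emits 25 × 2444 = 61100.
Difference = 2444 frames; B is ahead of A.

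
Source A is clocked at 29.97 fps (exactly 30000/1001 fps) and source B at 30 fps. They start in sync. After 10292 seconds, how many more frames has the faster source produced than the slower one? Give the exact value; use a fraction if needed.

308760/1001 frames

A emits 30000/1001 × 10292 = 308760000/1001 frames; B emits 30 × 10292 = 308760.
Difference = 308760/1001 frames (≈ 308.4515); B is ahead of A.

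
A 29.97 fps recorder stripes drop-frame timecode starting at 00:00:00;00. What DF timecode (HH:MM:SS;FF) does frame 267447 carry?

Ten DF minutes hold 17982 frames, so frame 267447 lies in block 14 (frames 251748–269729) with 15699 frames into that block.
The block's first minute is 1800 frames and the rest 1798 each; 15699 frames reaches minute 8, so 14 × 18 + 8 × 2 = 268 labels have been skipped so far.
Adding those back, label number 267447 + 268 = 267715 at 30 labels/s is 8923 s + 25 f = 2 h 28 min 43 s frame 25, i.e. 02:28:43;25.

02:28:43;25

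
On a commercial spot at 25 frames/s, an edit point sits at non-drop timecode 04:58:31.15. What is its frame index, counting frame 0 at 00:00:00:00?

frame 447790

Total seconds to the label: (4 × 3600 + 58 × 60 + 31) = 17911.
Frame index = 17911 × 25 + 15 = 447790.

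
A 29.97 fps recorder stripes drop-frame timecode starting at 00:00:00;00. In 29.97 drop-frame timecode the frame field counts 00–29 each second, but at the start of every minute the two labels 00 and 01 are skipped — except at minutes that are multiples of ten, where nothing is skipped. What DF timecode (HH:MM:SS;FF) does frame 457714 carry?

Each 10-minute DF block holds 10 × 60 × 30 − 9 × 2 = 17982 frames. 457714 ÷ 17982 → 25 full blocks, remainder 8164.
Within the partial block the first minute is 1800 frames and each further minute 1798, so 4 further minute boundaries passed. Total skipped labels = 18 × 25 + 2 × 4 = 458.
Non-drop label index = 457714 + 458 = 458172; at 30 labels/s that is 04:14:32:12, i.e. DF 04:14:32;12.

04:14:32;12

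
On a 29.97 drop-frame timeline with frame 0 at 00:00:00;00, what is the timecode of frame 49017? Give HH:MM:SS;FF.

00:27:15;17

Each 10-minute DF block holds 10 × 60 × 30 − 9 × 2 = 17982 frames. 49017 ÷ 17982 → 2 full blocks, remainder 13053.
Within the partial block the first minute is 1800 frames and each further minute 1798, so 7 further minute boundaries passed. Total skipped labels = 18 × 2 + 2 × 7 = 50.
Non-drop label index = 49017 + 50 = 49067; at 30 labels/s that is 00:27:15:17, i.e. DF 00:27:15;17.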